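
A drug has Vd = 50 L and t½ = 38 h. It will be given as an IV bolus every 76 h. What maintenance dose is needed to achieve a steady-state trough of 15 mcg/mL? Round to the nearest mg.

τ/t½ = 76/38 ≈ 2, so f = (1/2)^(76/38) ≈ 0.250000.
Cmin,ss = (D/Vd)·f/(1−f), so D = Cmin,ss·Vd·(1−f)/f.
D = 15 × 50 × (1−f)/f ≈ 15 × 50 × 3.00000 ≈ 2250.00 mg.

2250 mg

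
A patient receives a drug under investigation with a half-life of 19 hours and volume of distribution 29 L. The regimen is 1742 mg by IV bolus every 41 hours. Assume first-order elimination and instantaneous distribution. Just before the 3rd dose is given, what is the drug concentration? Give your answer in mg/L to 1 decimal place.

f = (1/2)^(τ/t½) = (1/2)^(41/19) ≈ 0.2241.
C₀ = D/Vd = 1742/29 ≈ 60.069 mg/L.
Before the 3rd dose, 2 doses have been given. Superposition: Cmin = C₀·(f + f²).
≈ 60.069 × (0.2241 + 0.0502) ≈ 60.069 × 0.2743 ≈ 16.477 mg/L.

16.5 mg/L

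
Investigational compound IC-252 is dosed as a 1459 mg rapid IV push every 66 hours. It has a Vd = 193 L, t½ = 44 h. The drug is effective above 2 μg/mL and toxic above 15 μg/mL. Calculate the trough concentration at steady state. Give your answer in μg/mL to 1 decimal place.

k = ln2/t½ = ln2/44 ≈ 0.015753 h⁻¹; fraction remaining f = e^(−kτ) = e^(−0.015753×66) ≈ 0.3536.
At steady state, accumulation factor R = 1/(1 − e^(−kτ)) ≈ 1.5470.
Each bolus raises the concentration by D/Vd = 1459/193 ≈ 7.560 μg/mL.
Steady-state peak Cmax,ss = C₀·R ≈ 7.560 × 1.5470 ≈ 11.695 μg/mL.
One interval later, Cmin,ss = Cmax,ss·e^(−kτ) ≈ 11.695 × 0.3536 ≈ 4.135 μg/mL.
Trough 4.1 μg/mL vs MEC 2 μg/mL: adequate.

4.1 μg/mL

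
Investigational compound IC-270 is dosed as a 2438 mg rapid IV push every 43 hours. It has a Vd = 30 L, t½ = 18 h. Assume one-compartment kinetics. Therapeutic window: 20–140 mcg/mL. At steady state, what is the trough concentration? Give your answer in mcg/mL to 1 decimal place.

19.2 mcg/mL

k = ln2/t½ = ln2/18 ≈ 0.038508 h⁻¹; fraction remaining f = e^(−kτ) = e^(−0.038508×43) ≈ 0.1909.
Each bolus raises the concentration by D/Vd = 2438/30 ≈ 81.267 mcg/mL.
Steady-state trough Cmin,ss = C₀·f/(1−f) ≈ 81.267 × 0.1909/0.8091 ≈ 19.174 mcg/mL.
Trough 19.2 mcg/mL vs MEC 20 mcg/mL: subtherapeutic.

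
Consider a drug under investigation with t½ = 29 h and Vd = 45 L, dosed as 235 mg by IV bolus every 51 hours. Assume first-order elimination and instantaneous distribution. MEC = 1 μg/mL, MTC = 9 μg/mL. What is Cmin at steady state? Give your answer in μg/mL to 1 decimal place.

2.2 μg/mL

Over one 51-h interval, 51/29 ≈ 1.7586 half-lives elapse, leaving f ≈ 0.2955 of each dose.
At steady state, accumulation factor R = 1/(1 − e^(−kτ)) ≈ 1.4194.
Each bolus raises the concentration by D/Vd = 235/45 ≈ 5.222 μg/mL.
Steady-state peak Cmax,ss = C₀·R ≈ 5.222 × 1.4194 ≈ 7.412 μg/mL.
Steady-state trough Cmin,ss = Cmax,ss·f ≈ 7.412 × 0.2955 ≈ 2.190 μg/mL.
Trough 2.2 μg/mL vs MEC 1 μg/mL: adequate.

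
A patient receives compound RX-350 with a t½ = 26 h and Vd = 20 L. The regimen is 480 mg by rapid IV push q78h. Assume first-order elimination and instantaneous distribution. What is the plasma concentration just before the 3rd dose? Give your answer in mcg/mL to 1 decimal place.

3.4 mcg/mL

f = (1/2)^(τ/t½) = (1/2)^(78/26) ≈ 0.1250.
C₀ = D/Vd = 480/20 ≈ 24.000 mcg/mL.
Before the 3rd dose, 2 doses have been given. Superposition: Cmin = C₀·(f + f²).
≈ 24.000 × (0.1250 + 0.0156) ≈ 24.000 × 0.1406 ≈ 3.374 mcg/mL.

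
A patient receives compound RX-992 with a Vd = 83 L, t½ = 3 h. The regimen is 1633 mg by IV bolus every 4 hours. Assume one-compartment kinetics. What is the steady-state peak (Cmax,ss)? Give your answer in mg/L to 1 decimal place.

32.6 mg/L

Over one 4-h interval, 4/3 ≈ 1.3333 half-lives elapse, leaving f ≈ 0.3969 of each dose.
At steady state, accumulation factor R = 1/(1 − e^(−kτ)) ≈ 1.6581.
Each bolus raises the concentration by D/Vd = 1633/83 ≈ 19.675 mg/L.
Steady-state peak Cmax,ss = C₀·R ≈ 19.675 × 1.6581 ≈ 32.623 mg/L.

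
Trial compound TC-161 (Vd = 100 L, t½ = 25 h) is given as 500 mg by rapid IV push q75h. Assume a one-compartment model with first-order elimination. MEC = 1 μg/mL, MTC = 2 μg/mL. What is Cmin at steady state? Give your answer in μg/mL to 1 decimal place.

The dosing interval is 3 half-lives, so f = 2^(−3) = 0.125.
Accumulation ratio R = 1/(1 − f) = 1/0.875 = 8/7.
Single-dose peak C₀ = D/Vd = 500/100 = 5 μg/mL.
Steady-state peak Cmax,ss = C₀·R = 5 × 8/7 ≈ 5.714 μg/mL.
Steady-state trough Cmin,ss = Cmax,ss·f ≈ 5.714 × 0.125 ≈ 0.714 μg/mL.
Trough 0.7 μg/mL vs MEC 1 μg/mL: subtherapeutic.

0.7 μg/mL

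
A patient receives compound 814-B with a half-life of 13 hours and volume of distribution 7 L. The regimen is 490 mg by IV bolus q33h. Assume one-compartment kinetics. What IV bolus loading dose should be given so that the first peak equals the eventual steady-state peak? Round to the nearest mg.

592 mg

f = (1/2)^(33/13) ≈ 0.172126; accumulation ratio R = 1/(1−f) ≈ 1.20791.
Loading dose to hit Cmax,ss on first dose: D_load = D_maint·R ≈ 490 × 1.20791 ≈ 591.88 mg.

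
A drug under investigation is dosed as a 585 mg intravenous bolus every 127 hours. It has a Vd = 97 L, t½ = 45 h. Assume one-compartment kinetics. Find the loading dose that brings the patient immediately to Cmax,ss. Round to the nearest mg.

f = (1/2)^(127/45) ≈ 0.141393; accumulation ratio R = 1/(1−f) ≈ 1.16468.
Loading dose to hit Cmax,ss on first dose: D_load = D_maint·R ≈ 585 × 1.16468 ≈ 681.34 mg.

681 mg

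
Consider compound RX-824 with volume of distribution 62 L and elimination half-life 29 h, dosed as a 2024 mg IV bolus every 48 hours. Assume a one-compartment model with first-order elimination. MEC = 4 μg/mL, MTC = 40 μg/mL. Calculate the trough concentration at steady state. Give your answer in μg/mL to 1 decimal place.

Over one 48-h interval, 48/29 ≈ 1.6552 half-lives elapse, leaving f ≈ 0.3175 of each dose.
At steady state, accumulation factor R = 1/(1 − e^(−kτ)) ≈ 1.4652.
Single-dose peak C₀ = D/Vd = 2024/62 ≈ 32.645 μg/mL.
Steady-state peak Cmax,ss = C₀·R ≈ 32.645 × 1.4652 ≈ 47.831 μg/mL.
One interval later, Cmin,ss = Cmax,ss·e^(−kτ) ≈ 47.831 × 0.3175 ≈ 15.186 μg/mL.
Trough 15.2 μg/mL vs MEC 4 μg/mL: adequate.

15.2 μg/mL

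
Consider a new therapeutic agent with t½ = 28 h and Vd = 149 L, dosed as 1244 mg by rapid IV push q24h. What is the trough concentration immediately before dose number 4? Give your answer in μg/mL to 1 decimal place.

8.6 μg/mL

f = (1/2)^(τ/t½) = (1/2)^(24/28) ≈ 0.5520.
C₀ = D/Vd = 1244/149 ≈ 8.349 μg/mL.
Before the 4th dose, 3 doses have been given. Superposition: Cmin = C₀·(f + f² + … + f^3).
≈ 8.349 × (0.5520 + 0.3047 + 0.1682) ≈ 8.349 × 1.0249 ≈ 8.557 μg/mL.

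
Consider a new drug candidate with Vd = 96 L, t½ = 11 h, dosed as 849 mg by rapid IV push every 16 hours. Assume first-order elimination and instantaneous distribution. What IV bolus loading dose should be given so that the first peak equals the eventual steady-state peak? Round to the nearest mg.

1337 mg

f = (1/2)^(16/11) ≈ 0.364870; accumulation ratio R = 1/(1−f) ≈ 1.57448.
Loading dose to hit Cmax,ss on first dose: D_load = D_maint·R ≈ 849 × 1.57448 ≈ 1336.73 mg.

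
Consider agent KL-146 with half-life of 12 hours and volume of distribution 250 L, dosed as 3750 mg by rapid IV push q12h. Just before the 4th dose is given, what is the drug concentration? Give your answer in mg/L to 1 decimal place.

f = (1/2)^(τ/t½) = (1/2)^(12/12) ≈ 0.5000.
C₀ = D/Vd = 3750/250 ≈ 15.000 mg/L.
Before the 4th dose, 3 doses have been given. Superposition: Cmin = C₀·(f + f² + … + f^3).
≈ 15.000 × (0.5000 + 0.2500 + 0.1250) ≈ 15.000 × 0.8750 ≈ 13.125 mg/L.

13.1 mg/L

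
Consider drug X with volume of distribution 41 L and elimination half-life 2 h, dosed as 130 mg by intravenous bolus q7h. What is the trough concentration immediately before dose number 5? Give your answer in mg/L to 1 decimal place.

0.3 mg/L

f = (1/2)^(τ/t½) = (1/2)^(7/2) ≈ 0.0884.
C₀ = D/Vd = 130/41 ≈ 3.171 mg/L.
Before the 5th dose, 4 doses have been given. Superposition: Cmin = C₀·(f + f² + … + f^4).
≈ 3.171 × (0.0884 + 0.0078 + 0.0007 + 0.0001) ≈ 3.171 × 0.0970 ≈ 0.308 mg/L.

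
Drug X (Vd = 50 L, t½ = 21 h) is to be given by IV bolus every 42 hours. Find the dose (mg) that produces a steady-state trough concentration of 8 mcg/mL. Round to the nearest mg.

1200 mg

τ/t½ = 42/21 ≈ 2, so f = (1/2)^(42/21) ≈ 0.250000.
Cmin,ss = (D/Vd)·f/(1−f), so D = Cmin,ss·Vd·(1−f)/f.
D = 8 × 50 × (1−f)/f ≈ 8 × 50 × 3.00000 ≈ 1200.00 mg.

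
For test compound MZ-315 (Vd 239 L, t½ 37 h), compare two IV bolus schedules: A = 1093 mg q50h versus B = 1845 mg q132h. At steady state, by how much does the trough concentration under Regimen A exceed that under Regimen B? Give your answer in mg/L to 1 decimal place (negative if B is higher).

2.2 mg/L

Regimen A: f = (1/2)^(50/37) ≈ 0.3919; Cmin,ss = (1093/239)·f/(1−f) ≈ 2.947 mg/L.
Regimen B: f = (1/2)^(132/37) ≈ 0.0843; Cmin,ss = (1845/239)·f/(1−f) ≈ 0.711 mg/L.
Difference ≈ 2.947 − 0.711 ≈ 2.236 mg/L.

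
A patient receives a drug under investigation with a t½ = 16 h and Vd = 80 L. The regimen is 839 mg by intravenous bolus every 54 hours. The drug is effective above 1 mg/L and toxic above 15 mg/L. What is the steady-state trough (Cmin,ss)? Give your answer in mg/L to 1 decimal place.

1.1 mg/L

k = ln2/t½ = ln2/16 ≈ 0.043322 h⁻¹; fraction remaining f = e^(−kτ) = e^(−0.043322×54) ≈ 0.0964.
Single-dose peak C₀ = D/Vd = 839/80 ≈ 10.488 mg/L.
Steady-state trough Cmin,ss = C₀·f/(1−f) ≈ 10.488 × 0.0964/0.9036 ≈ 1.119 mg/L.
Trough 1.1 mg/L vs MEC 1 mg/L: adequate.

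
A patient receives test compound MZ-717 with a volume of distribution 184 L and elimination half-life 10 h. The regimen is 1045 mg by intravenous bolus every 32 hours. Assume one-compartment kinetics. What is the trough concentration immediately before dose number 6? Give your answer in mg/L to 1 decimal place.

f = (1/2)^(τ/t½) = (1/2)^(32/10) ≈ 0.1088.
C₀ = D/Vd = 1045/184 ≈ 5.679 mg/L.
Before the 6th dose, 5 doses have been given. Superposition: Cmin = C₀·(f + f² + … + f^5).
≈ 5.679 × (0.1088 + 0.0118 + 0.0013 + 0.0001 + 0.0000) ≈ 5.679 × 0.1220 ≈ 0.693 mg/L.

0.7 mg/L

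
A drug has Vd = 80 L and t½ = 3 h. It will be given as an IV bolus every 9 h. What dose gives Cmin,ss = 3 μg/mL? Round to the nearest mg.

1680 mg

τ/t½ = 9/3 ≈ 3, so f = (1/2)^(9/3) ≈ 0.125000.
Cmin,ss = (D/Vd)·f/(1−f), so D = Cmin,ss·Vd·(1−f)/f.
D = 3 × 80 × (1−f)/f ≈ 3 × 80 × 7.00000 ≈ 1680.00 mg.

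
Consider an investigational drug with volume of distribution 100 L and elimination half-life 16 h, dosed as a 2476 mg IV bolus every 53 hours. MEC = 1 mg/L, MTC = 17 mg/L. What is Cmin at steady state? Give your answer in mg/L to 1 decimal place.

2.8 mg/L

Over one 53-h interval, 53/16 ≈ 3.3125 half-lives elapse, leaving f ≈ 0.1007 of each dose.
Each bolus raises the concentration by D/Vd = 2476/100 ≈ 24.760 mg/L.
Steady-state trough Cmin,ss = C₀·f/(1−f) ≈ 24.760 × 0.1007/0.8993 ≈ 2.773 mg/L.
Trough 2.8 mg/L vs MEC 1 mg/L: adequate.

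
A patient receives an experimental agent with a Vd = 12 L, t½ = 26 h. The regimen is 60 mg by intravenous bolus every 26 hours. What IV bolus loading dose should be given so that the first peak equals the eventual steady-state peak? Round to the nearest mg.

f = (1/2)^(26/26) ≈ 0.500000; accumulation ratio R = 1/(1−f) ≈ 2.00000.
Loading dose to hit Cmax,ss on first dose: D_load = D_maint·R ≈ 60 × 2.00000 ≈ 120.00 mg.

120 mg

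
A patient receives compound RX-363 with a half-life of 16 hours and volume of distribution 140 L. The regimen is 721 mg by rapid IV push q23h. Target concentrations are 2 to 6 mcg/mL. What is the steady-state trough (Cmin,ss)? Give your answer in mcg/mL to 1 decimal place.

Over one 23-h interval, 23/16 ≈ 1.4375 half-lives elapse, leaving f ≈ 0.3692 of each dose.
Each bolus raises the concentration by D/Vd = 721/140 ≈ 5.150 mcg/mL.
Steady-state trough Cmin,ss = C₀·f/(1−f) ≈ 5.150 × 0.3692/0.6308 ≈ 3.014 mcg/mL.
Trough 3.0 mcg/mL vs MEC 2 mcg/mL: adequate.

3.0 mcg/mL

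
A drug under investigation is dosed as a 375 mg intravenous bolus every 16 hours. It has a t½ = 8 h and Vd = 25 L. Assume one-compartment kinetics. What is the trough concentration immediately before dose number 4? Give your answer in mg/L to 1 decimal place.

4.9 mg/L

f = (1/2)^(τ/t½) = (1/2)^(16/8) ≈ 0.2500.
C₀ = D/Vd = 375/25 ≈ 15.000 mg/L.
Before the 4th dose, 3 doses have been given. Superposition: Cmin = C₀·(f + f² + … + f^3).
≈ 15.000 × (0.2500 + 0.0625 + 0.0156) ≈ 15.000 × 0.3281 ≈ 4.921 mg/L.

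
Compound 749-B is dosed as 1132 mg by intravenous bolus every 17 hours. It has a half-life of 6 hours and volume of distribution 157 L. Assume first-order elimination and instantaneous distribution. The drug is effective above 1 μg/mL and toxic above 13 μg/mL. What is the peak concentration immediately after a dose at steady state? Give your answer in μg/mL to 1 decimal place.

Over one 17-h interval, 17/6 ≈ 2.8333 half-lives elapse, leaving f ≈ 0.1403 of each dose.
At steady state, accumulation factor R = 1/(1 − e^(−kτ)) ≈ 1.1632.
Each bolus raises the concentration by D/Vd = 1132/157 ≈ 7.210 μg/mL.
Steady-state peak Cmax,ss = C₀·R ≈ 7.210 × 1.1632 ≈ 8.387 μg/mL.
Peak 8.4 μg/mL vs MTC 13 μg/mL: below toxic threshold.

8.4 μg/mL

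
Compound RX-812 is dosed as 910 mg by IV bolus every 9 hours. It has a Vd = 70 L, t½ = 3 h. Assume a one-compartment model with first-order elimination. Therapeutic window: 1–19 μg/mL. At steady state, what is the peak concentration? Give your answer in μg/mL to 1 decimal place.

The dosing interval is 3 half-lives, so f = 2^(−3) = 0.125.
Accumulation ratio R = 1/(1 − f) = 1/0.875 = 8/7.
Single-dose peak C₀ = D/Vd = 910/70 = 13 μg/mL.
Steady-state peak Cmax,ss = C₀·R = 13 × 8/7 ≈ 14.857 μg/mL.
Peak 14.9 μg/mL vs MTC 19 μg/mL: below toxic threshold.

14.9 μg/mL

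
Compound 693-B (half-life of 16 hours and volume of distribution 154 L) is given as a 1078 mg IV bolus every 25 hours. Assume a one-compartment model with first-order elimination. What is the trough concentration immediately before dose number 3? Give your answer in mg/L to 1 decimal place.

3.2 mg/L

f = (1/2)^(τ/t½) = (1/2)^(25/16) ≈ 0.3386.
C₀ = D/Vd = 1078/154 ≈ 7.000 mg/L.
Before the 3rd dose, 2 doses have been given. Superposition: Cmin = C₀·(f + f²).
≈ 7.000 × (0.3386 + 0.1146) ≈ 7.000 × 0.4532 ≈ 3.172 mg/L.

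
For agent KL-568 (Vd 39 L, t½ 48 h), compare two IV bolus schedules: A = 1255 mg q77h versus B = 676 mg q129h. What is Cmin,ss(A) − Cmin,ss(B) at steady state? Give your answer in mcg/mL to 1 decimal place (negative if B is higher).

Regimen A: f = (1/2)^(77/48) ≈ 0.3289; Cmin,ss = (1255/39)·f/(1−f) ≈ 15.771 mcg/mL.
Regimen B: f = (1/2)^(129/48) ≈ 0.1552; Cmin,ss = (676/39)·f/(1−f) ≈ 3.184 mcg/mL.
Difference ≈ 15.771 − 3.184 ≈ 12.587 mcg/mL.

12.6 mcg/mL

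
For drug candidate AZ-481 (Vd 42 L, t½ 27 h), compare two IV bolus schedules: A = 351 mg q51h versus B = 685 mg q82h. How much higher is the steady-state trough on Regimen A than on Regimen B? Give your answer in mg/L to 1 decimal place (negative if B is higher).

0.8 mg/L

Regimen A: f = (1/2)^(51/27) ≈ 0.2700; Cmin,ss = (351/42)·f/(1−f) ≈ 3.091 mg/L.
Regimen B: f = (1/2)^(82/27) ≈ 0.1218; Cmin,ss = (685/42)·f/(1−f) ≈ 2.262 mg/L.
Difference ≈ 3.091 − 2.262 ≈ 0.829 mg/L.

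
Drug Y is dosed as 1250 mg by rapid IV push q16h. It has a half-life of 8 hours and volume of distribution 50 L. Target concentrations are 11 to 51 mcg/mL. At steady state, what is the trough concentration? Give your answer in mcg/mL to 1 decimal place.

8.3 mcg/mL

τ = 16 h = 2 half-lives, so f = (1/2)^2 = 0.25.
Accumulation ratio R = 1/(1 − f) = 1/0.75 = 4/3.
Single-dose peak C₀ = D/Vd = 1250/50 = 25 mcg/mL.
Steady-state peak Cmax,ss = C₀·R = 25 × 4/3 ≈ 33.333 mcg/mL.
Steady-state trough Cmin,ss = Cmax,ss·f ≈ 33.333 × 0.25 ≈ 8.333 mcg/mL.
Trough 8.3 mcg/mL vs MEC 11 mcg/mL: subtherapeutic.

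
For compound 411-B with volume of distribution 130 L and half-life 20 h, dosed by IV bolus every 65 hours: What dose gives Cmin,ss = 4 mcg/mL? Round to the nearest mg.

4427 mg

τ/t½ = 65/20 ≈ 3.25, so f = (1/2)^(65/20) ≈ 0.105112.
Cmin,ss = (D/Vd)·f/(1−f), so D = Cmin,ss·Vd·(1−f)/f.
D = 4 × 130 × (1−f)/f ≈ 4 × 130 × 8.51366 ≈ 4427.10 mg.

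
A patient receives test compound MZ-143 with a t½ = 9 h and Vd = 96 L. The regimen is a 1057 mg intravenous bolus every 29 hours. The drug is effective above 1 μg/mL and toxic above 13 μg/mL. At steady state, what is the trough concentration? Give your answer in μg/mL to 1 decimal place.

Over one 29-h interval, 29/9 ≈ 3.2222 half-lives elapse, leaving f ≈ 0.1072 of each dose.
Accumulation ratio R = 1/(1 − f) ≈ 1/0.8928 ≈ 1.1201.
Each bolus raises the concentration by D/Vd = 1057/96 ≈ 11.010 μg/mL.
Cmax,ss = C₀/(1 − f) ≈ 11.010/0.8928 ≈ 12.332 μg/mL.
One interval later, Cmin,ss = Cmax,ss·e^(−kτ) ≈ 12.332 × 0.1072 ≈ 1.322 μg/mL.
Trough 1.3 μg/mL vs MEC 1 μg/mL: adequate.

1.3 μg/mL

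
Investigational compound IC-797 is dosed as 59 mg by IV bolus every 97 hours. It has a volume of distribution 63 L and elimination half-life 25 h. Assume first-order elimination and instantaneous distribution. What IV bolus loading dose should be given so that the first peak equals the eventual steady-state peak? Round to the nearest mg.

63 mg

f = (1/2)^(97/25) ≈ 0.067921; accumulation ratio R = 1/(1−f) ≈ 1.07287.
Loading dose to hit Cmax,ss on first dose: D_load = D_maint·R ≈ 59 × 1.07287 ≈ 63.30 mg.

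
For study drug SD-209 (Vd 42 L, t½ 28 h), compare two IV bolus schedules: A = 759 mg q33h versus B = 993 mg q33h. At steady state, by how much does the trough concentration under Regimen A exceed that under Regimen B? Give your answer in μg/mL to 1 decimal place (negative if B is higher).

-4.4 μg/mL

Regimen A: f = (1/2)^(33/28) ≈ 0.4418; Cmin,ss = (759/42)·f/(1−f) ≈ 14.303 μg/mL.
Regimen B: f = (1/2)^(33/28) ≈ 0.4418; Cmin,ss = (993/42)·f/(1−f) ≈ 18.713 μg/mL.
Difference ≈ 14.303 − 18.713 ≈ -4.410 μg/mL.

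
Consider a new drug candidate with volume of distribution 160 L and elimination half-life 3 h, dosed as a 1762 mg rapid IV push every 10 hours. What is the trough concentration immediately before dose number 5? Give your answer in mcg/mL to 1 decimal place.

1.2 mcg/mL

f = (1/2)^(τ/t½) = (1/2)^(10/3) ≈ 0.0992.
C₀ = D/Vd = 1762/160 ≈ 11.012 mcg/mL.
Before the 5th dose, 4 doses have been given. Superposition: Cmin = C₀·(f + f² + … + f^4).
≈ 11.012 × (0.0992 + 0.0098 + 0.0010 + 0.0001) ≈ 11.012 × 0.1101 ≈ 1.212 mcg/mL.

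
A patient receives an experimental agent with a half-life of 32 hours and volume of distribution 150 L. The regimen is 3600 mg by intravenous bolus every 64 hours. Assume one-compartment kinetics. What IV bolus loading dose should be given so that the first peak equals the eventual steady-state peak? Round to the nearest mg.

4800 mg

f = (1/2)^(64/32) ≈ 0.250000; accumulation ratio R = 1/(1−f) ≈ 1.33333.
Loading dose to hit Cmax,ss on first dose: D_load = D_maint·R ≈ 3600 × 1.33333 ≈ 4799.99 mg.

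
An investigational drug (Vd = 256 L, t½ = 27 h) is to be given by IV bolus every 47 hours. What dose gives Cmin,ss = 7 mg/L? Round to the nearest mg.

τ/t½ = 47/27 ≈ 1.7407, so f = (1/2)^(47/27) ≈ 0.299216.
Cmin,ss = (D/Vd)·f/(1−f), so D = Cmin,ss·Vd·(1−f)/f.
D = 7 × 256 × (1−f)/f ≈ 7 × 256 × 2.34207 ≈ 4196.99 mg.

4197 mg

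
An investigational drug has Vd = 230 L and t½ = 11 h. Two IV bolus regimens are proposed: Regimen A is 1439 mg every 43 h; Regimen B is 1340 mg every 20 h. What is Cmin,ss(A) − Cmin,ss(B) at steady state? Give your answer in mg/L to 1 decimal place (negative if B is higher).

Regimen A: f = (1/2)^(43/11) ≈ 0.0666; Cmin,ss = (1439/230)·f/(1−f) ≈ 0.446 mg/L.
Regimen B: f = (1/2)^(20/11) ≈ 0.2836; Cmin,ss = (1340/230)·f/(1−f) ≈ 2.306 mg/L.
Difference ≈ 0.446 − 2.306 ≈ -1.860 mg/L.

-1.9 mg/L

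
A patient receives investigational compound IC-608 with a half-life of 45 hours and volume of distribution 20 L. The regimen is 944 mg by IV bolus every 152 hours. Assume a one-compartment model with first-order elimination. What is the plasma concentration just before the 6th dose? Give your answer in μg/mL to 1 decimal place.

5.0 μg/mL

f = (1/2)^(τ/t½) = (1/2)^(152/45) ≈ 0.0962.
C₀ = D/Vd = 944/20 ≈ 47.200 μg/mL.
Before the 6th dose, 5 doses have been given. Superposition: Cmin = C₀·(f + f² + … + f^5).
≈ 47.200 × (0.0962 + 0.0093 + 0.0009 + 0.0001 + 0.0000) ≈ 47.200 × 0.1065 ≈ 5.027 μg/mL.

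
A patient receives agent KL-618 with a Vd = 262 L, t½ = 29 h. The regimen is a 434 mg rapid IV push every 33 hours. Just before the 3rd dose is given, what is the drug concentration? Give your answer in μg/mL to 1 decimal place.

1.1 μg/mL

f = (1/2)^(τ/t½) = (1/2)^(33/29) ≈ 0.4544.
C₀ = D/Vd = 434/262 ≈ 1.656 μg/mL.
Before the 3rd dose, 2 doses have been given. Superposition: Cmin = C₀·(f + f²).
≈ 1.656 × (0.4544 + 0.2065) ≈ 1.656 × 0.6609 ≈ 1.094 μg/mL.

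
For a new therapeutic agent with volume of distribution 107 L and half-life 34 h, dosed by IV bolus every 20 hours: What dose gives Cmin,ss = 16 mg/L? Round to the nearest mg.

862 mg

τ/t½ = 20/34 ≈ 0.58824, so f = (1/2)^(20/34) ≈ 0.665156.
Cmin,ss = (D/Vd)·f/(1−f), so D = Cmin,ss·Vd·(1−f)/f.
D = 16 × 107 × (1−f)/f ≈ 16 × 107 × 0.50341 ≈ 861.84 mg.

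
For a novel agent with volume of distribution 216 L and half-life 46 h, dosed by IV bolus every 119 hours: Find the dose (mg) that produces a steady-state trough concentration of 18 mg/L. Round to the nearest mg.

τ/t½ = 119/46 ≈ 2.587, so f = (1/2)^(119/46) ≈ 0.166436.
Cmin,ss = (D/Vd)·f/(1−f), so D = Cmin,ss·Vd·(1−f)/f.
D = 18 × 216 × (1−f)/f ≈ 18 × 216 × 5.00832 ≈ 19472.35 mg.

19472 mg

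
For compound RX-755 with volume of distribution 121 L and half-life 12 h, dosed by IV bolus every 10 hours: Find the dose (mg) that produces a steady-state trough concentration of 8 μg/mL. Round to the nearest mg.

τ/t½ = 10/12 ≈ 0.83333, so f = (1/2)^(10/12) ≈ 0.561231.
Cmin,ss = (D/Vd)·f/(1−f), so D = Cmin,ss·Vd·(1−f)/f.
D = 8 × 121 × (1−f)/f ≈ 8 × 121 × 0.78180 ≈ 756.78 mg.

757 mg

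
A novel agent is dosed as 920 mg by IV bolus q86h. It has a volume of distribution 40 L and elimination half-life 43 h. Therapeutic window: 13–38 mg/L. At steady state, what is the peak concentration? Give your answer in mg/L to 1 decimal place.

30.7 mg/L

τ = 86 h = 2 half-lives, so f = (1/2)^2 = 0.25.
At steady state, R = 1/(1 − 0.25) = 4/3.
Single-dose peak C₀ = D/Vd = 920/40 = 23 mg/L.
Steady-state peak Cmax,ss = C₀·R = 23 × 4/3 ≈ 30.667 mg/L.
Peak 30.7 mg/L vs MTC 38 mg/L: below toxic threshold.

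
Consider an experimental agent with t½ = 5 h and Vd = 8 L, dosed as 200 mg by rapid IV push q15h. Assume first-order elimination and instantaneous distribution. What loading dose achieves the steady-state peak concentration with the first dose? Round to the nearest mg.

f = (1/2)^(15/5) ≈ 0.125000; accumulation ratio R = 1/(1−f) ≈ 1.14286.
Loading dose to hit Cmax,ss on first dose: D_load = D_maint·R ≈ 200 × 1.14286 ≈ 228.57 mg.

229 mg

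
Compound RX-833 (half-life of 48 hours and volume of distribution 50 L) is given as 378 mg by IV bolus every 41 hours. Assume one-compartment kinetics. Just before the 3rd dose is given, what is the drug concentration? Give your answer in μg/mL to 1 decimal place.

f = (1/2)^(τ/t½) = (1/2)^(41/48) ≈ 0.5532.
C₀ = D/Vd = 378/50 ≈ 7.560 μg/mL.
Before the 3rd dose, 2 doses have been given. Superposition: Cmin = C₀·(f + f²).
≈ 7.560 × (0.5532 + 0.3060) ≈ 7.560 × 0.8592 ≈ 6.496 μg/mL.

6.5 μg/mL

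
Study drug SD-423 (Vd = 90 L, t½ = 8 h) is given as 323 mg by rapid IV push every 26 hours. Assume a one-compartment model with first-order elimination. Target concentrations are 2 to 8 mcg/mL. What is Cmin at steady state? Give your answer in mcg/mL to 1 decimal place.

0.4 mcg/mL

k = ln2/t½ = ln2/8 ≈ 0.086643 h⁻¹; fraction remaining f = e^(−kτ) = e^(−0.086643×26) ≈ 0.1051.
Accumulation ratio R = 1/(1 − f) ≈ 1/0.8949 ≈ 1.1174.
Single-dose peak C₀ = D/Vd = 323/90 ≈ 3.589 mcg/mL.
Cmax,ss = C₀/(1 − f) ≈ 3.589/0.8949 ≈ 4.011 mcg/mL.
One interval later, Cmin,ss = Cmax,ss·e^(−kτ) ≈ 4.011 × 0.1051 ≈ 0.422 mcg/mL.
Trough 0.4 mcg/mL vs MEC 2 mcg/mL: subtherapeutic.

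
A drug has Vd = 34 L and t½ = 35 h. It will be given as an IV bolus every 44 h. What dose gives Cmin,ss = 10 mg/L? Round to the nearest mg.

τ/t½ = 44/35 ≈ 1.2571, so f = (1/2)^(44/35) ≈ 0.418372.
Cmin,ss = (D/Vd)·f/(1−f), so D = Cmin,ss·Vd·(1−f)/f.
D = 10 × 34 × (1−f)/f ≈ 10 × 34 × 1.39022 ≈ 472.67 mg.

473 mg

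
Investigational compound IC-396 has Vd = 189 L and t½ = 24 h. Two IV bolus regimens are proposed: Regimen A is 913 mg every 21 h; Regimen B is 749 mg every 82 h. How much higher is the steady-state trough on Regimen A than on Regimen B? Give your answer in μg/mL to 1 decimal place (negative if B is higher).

Regimen A: f = (1/2)^(21/24) ≈ 0.5453; Cmin,ss = (913/189)·f/(1−f) ≈ 5.793 μg/mL.
Regimen B: f = (1/2)^(82/24) ≈ 0.0936; Cmin,ss = (749/189)·f/(1−f) ≈ 0.409 μg/mL.
Difference ≈ 5.793 − 0.409 ≈ 5.384 μg/mL.

5.4 μg/mL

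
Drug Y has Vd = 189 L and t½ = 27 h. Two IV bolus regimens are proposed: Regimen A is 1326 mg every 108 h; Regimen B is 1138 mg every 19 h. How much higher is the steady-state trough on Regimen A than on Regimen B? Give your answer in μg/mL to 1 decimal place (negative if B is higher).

-9.1 μg/mL

Regimen A: f = (1/2)^(108/27) ≈ 0.0625; Cmin,ss = (1326/189)·f/(1−f) ≈ 0.468 μg/mL.
Regimen B: f = (1/2)^(19/27) ≈ 0.6140; Cmin,ss = (1138/189)·f/(1−f) ≈ 9.578 μg/mL.
Difference ≈ 0.468 − 9.578 ≈ -9.110 μg/mL.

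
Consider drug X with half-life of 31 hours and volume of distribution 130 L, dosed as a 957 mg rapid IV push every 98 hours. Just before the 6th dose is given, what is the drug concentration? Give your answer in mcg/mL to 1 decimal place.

f = (1/2)^(τ/t½) = (1/2)^(98/31) ≈ 0.1118.
C₀ = D/Vd = 957/130 ≈ 7.362 mcg/mL.
Before the 6th dose, 5 doses have been given. Superposition: Cmin = C₀·(f + f² + … + f^5).
≈ 7.362 × (0.1118 + 0.0125 + 0.0014 + 0.0002 + 0.0000) ≈ 7.362 × 0.1259 ≈ 0.927 mcg/mL.

0.9 mcg/mL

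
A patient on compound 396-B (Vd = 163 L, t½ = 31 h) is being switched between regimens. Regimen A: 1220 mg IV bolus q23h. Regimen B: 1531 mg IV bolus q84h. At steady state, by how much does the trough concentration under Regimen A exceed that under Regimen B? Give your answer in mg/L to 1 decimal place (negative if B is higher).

Regimen A: f = (1/2)^(23/31) ≈ 0.5979; Cmin,ss = (1220/163)·f/(1−f) ≈ 11.129 mg/L.
Regimen B: f = (1/2)^(84/31) ≈ 0.1529; Cmin,ss = (1531/163)·f/(1−f) ≈ 1.695 mg/L.
Difference ≈ 11.129 − 1.695 ≈ 9.434 mg/L.

9.4 mg/L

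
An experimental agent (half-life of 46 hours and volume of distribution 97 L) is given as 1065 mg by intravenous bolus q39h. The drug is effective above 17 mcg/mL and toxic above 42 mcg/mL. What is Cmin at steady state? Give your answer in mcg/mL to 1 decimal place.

13.7 mcg/mL

k = ln2/t½ = ln2/46 ≈ 0.015068 h⁻¹; fraction remaining f = e^(−kτ) = e^(−0.015068×39) ≈ 0.5556.
Accumulation ratio R = 1/(1 − f) ≈ 1/0.4444 ≈ 2.2502.
Each bolus raises the concentration by D/Vd = 1065/97 ≈ 10.979 mcg/mL.
Cmax,ss = C₀/(1 − f) ≈ 10.979/0.4444 ≈ 24.705 mcg/mL.
One interval later, Cmin,ss = Cmax,ss·e^(−kτ) ≈ 24.705 × 0.5556 ≈ 13.726 mcg/mL.
Trough 13.7 mcg/mL vs MEC 17 mcg/mL: subtherapeutic.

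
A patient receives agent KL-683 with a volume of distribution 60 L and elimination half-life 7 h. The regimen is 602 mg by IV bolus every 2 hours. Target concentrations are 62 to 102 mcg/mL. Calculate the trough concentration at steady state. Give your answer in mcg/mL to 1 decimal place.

45.8 mcg/mL

Over one 2-h interval, 2/7 ≈ 0.28571 half-lives elapse, leaving f ≈ 0.8203 of each dose.
At steady state, accumulation factor R = 1/(1 − e^(−kτ)) ≈ 5.5648.
Single-dose peak C₀ = D/Vd = 602/60 ≈ 10.033 mcg/mL.
Cmax,ss = C₀/(1 − f) ≈ 10.033/0.1797 ≈ 55.832 mcg/mL.
One interval later, Cmin,ss = Cmax,ss·e^(−kτ) ≈ 55.832 × 0.8203 ≈ 45.799 mcg/mL.
Trough 45.8 mcg/mL vs MEC 62 mcg/mL: subtherapeutic.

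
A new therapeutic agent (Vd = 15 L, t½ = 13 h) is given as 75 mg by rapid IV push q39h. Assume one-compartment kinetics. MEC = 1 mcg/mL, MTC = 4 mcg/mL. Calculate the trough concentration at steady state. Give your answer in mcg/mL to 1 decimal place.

0.7 mcg/mL

The dosing interval is 3 half-lives, so f = 2^(−3) = 0.125.
Accumulation ratio R = 1/(1 − f) = 1/0.875 = 8/7.
Single-dose peak C₀ = D/Vd = 75/15 = 5 mcg/mL.
Steady-state peak Cmax,ss = C₀·R = 5 × 8/7 ≈ 5.714 mcg/mL.
Steady-state trough Cmin,ss = Cmax,ss·f ≈ 5.714 × 0.125 ≈ 0.714 mcg/mL.
Trough 0.7 mcg/mL vs MEC 1 mcg/mL: subtherapeutic.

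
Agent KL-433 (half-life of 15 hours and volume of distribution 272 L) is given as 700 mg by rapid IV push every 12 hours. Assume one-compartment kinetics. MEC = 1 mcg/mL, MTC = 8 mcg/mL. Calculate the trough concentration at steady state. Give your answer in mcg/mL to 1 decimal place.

3.5 mcg/mL

Over one 12-h interval, 12/15 ≈ 0.8 half-lives elapse, leaving f ≈ 0.5743 of each dose.
Single-dose peak C₀ = D/Vd = 700/272 ≈ 2.574 mcg/mL.
Steady-state trough Cmin,ss = C₀·f/(1−f) ≈ 2.574 × 0.5743/0.4257 ≈ 3.473 mcg/mL.
Trough 3.5 mcg/mL vs MEC 1 mcg/mL: adequate.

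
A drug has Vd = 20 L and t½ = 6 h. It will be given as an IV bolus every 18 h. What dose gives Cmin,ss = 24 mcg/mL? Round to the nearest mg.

τ/t½ = 18/6 ≈ 3, so f = (1/2)^(18/6) ≈ 0.125000.
Cmin,ss = (D/Vd)·f/(1−f), so D = Cmin,ss·Vd·(1−f)/f.
D = 24 × 20 × (1−f)/f ≈ 24 × 20 × 7.00000 ≈ 3360.00 mg.

3360 mg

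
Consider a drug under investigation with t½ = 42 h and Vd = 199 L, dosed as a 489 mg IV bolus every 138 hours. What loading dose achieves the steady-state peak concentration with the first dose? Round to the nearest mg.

f = (1/2)^(138/42) ≈ 0.102542; accumulation ratio R = 1/(1−f) ≈ 1.11426.
Loading dose to hit Cmax,ss on first dose: D_load = D_maint·R ≈ 489 × 1.11426 ≈ 544.87 mg.

545 mg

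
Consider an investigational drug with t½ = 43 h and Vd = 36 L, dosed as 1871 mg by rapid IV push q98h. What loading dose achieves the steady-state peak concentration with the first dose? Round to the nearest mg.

2357 mg

f = (1/2)^(98/43) ≈ 0.206031; accumulation ratio R = 1/(1−f) ≈ 1.25950.
Loading dose to hit Cmax,ss on first dose: D_load = D_maint·R ≈ 1871 × 1.25950 ≈ 2356.52 mg.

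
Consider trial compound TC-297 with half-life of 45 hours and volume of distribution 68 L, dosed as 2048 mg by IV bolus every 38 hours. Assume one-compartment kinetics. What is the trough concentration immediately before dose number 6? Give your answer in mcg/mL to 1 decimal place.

35.8 mcg/mL

f = (1/2)^(τ/t½) = (1/2)^(38/45) ≈ 0.5569.
C₀ = D/Vd = 2048/68 ≈ 30.118 mcg/mL.
Before the 6th dose, 5 doses have been given. Superposition: Cmin = C₀·(f + f² + … + f^5).
≈ 30.118 × (0.5569 + 0.3101 + 0.1727 + 0.0962 + 0.0536) ≈ 30.118 × 1.1895 ≈ 35.825 mcg/mL.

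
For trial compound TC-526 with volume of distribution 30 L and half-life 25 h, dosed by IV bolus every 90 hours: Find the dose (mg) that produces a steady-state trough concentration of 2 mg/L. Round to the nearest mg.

τ/t½ = 90/25 ≈ 3.6, so f = (1/2)^(90/25) ≈ 0.082469.
Cmin,ss = (D/Vd)·f/(1−f), so D = Cmin,ss·Vd·(1−f)/f.
D = 2 × 30 × (1−f)/f ≈ 2 × 30 × 11.12577 ≈ 667.55 mg.

668 mg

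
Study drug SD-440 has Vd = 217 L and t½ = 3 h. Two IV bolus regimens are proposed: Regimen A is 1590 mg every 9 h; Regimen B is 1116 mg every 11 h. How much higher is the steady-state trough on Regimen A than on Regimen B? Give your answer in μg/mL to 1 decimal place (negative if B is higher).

0.6 μg/mL

Regimen A: f = (1/2)^(9/3) ≈ 0.1250; Cmin,ss = (1590/217)·f/(1−f) ≈ 1.047 μg/mL.
Regimen B: f = (1/2)^(11/3) ≈ 0.0787; Cmin,ss = (1116/217)·f/(1−f) ≈ 0.439 μg/mL.
Difference ≈ 1.047 − 0.439 ≈ 0.608 μg/mL.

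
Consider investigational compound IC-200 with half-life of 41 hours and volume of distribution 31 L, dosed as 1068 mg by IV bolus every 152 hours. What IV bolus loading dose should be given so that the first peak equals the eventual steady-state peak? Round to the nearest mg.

f = (1/2)^(152/41) ≈ 0.076557; accumulation ratio R = 1/(1−f) ≈ 1.08290.
Loading dose to hit Cmax,ss on first dose: D_load = D_maint·R ≈ 1068 × 1.08290 ≈ 1156.54 mg.

1157 mg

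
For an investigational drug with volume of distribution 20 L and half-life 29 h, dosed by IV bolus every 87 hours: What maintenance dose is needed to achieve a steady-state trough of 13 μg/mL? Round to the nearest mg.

τ/t½ = 87/29 ≈ 3, so f = (1/2)^(87/29) ≈ 0.125000.
Cmin,ss = (D/Vd)·f/(1−f), so D = Cmin,ss·Vd·(1−f)/f.
D = 13 × 20 × (1−f)/f ≈ 13 × 20 × 7.00000 ≈ 1820.00 mg.

1820 mg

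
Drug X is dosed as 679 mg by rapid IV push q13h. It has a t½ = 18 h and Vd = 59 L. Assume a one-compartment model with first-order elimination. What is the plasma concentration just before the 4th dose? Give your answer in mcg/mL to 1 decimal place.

f = (1/2)^(τ/t½) = (1/2)^(13/18) ≈ 0.6062.
C₀ = D/Vd = 679/59 ≈ 11.508 mcg/mL.
Before the 4th dose, 3 doses have been given. Superposition: Cmin = C₀·(f + f² + … + f^3).
≈ 11.508 × (0.6062 + 0.3675 + 0.2228) ≈ 11.508 × 1.1965 ≈ 13.769 mcg/mL.

13.8 mcg/mL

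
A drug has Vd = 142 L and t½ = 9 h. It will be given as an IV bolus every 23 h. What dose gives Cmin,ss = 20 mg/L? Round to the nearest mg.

τ/t½ = 23/9 ≈ 2.5556, so f = (1/2)^(23/9) ≈ 0.170099.
Cmin,ss = (D/Vd)·f/(1−f), so D = Cmin,ss·Vd·(1−f)/f.
D = 20 × 142 × (1−f)/f ≈ 20 × 142 × 4.87893 ≈ 13856.16 mg.

13856 mg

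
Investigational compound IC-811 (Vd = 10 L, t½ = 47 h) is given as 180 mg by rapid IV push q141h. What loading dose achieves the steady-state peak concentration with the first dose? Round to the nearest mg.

206 mg

f = (1/2)^(141/47) ≈ 0.125000; accumulation ratio R = 1/(1−f) ≈ 1.14286.
Loading dose to hit Cmax,ss on first dose: D_load = D_maint·R ≈ 180 × 1.14286 ≈ 205.71 mg.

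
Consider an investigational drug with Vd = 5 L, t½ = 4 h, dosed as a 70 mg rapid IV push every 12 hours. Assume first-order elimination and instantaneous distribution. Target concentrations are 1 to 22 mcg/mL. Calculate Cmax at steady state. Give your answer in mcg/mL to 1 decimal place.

τ = 12 h = 3 half-lives, so f = (1/2)^3 = 0.125.
At steady state, R = 1/(1 − 0.125) = 8/7.
Single-dose peak C₀ = D/Vd = 70/5 = 14 mcg/mL.
Steady-state peak Cmax,ss = C₀·R = 14 × 8/7 ≈ 16.000 mcg/mL.
Peak 16.0 mcg/mL vs MTC 22 mcg/mL: below toxic threshold.

16.0 mcg/mL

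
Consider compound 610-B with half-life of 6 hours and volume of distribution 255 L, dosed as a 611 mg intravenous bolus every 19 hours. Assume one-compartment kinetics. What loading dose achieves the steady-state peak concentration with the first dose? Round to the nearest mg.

688 mg

f = (1/2)^(19/6) ≈ 0.111362; accumulation ratio R = 1/(1−f) ≈ 1.12532.
Loading dose to hit Cmax,ss on first dose: D_load = D_maint·R ≈ 611 × 1.12532 ≈ 687.57 mg.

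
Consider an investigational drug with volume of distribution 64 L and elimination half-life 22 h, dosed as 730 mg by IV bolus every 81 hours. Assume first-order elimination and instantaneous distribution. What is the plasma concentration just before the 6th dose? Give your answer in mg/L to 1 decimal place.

f = (1/2)^(τ/t½) = (1/2)^(81/22) ≈ 0.0779.
C₀ = D/Vd = 730/64 ≈ 11.406 mg/L.
Before the 6th dose, 5 doses have been given. Superposition: Cmin = C₀·(f + f² + … + f^5).
≈ 11.406 × (0.0779 + 0.0061 + 0.0005 + 0.0000 + 0.0000) ≈ 11.406 × 0.0845 ≈ 0.964 mg/L.

1.0 mg/L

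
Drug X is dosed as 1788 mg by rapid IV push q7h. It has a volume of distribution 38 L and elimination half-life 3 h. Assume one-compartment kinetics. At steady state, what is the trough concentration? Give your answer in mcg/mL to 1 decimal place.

τ/t½ = 7/3 ≈ 2.3333, so fraction remaining f = (1/2)^(7/3) ≈ 0.1984.
Accumulation ratio R = 1/(1 − f) ≈ 1/0.8016 ≈ 1.2475.
Each bolus raises the concentration by D/Vd = 1788/38 ≈ 47.053 mcg/mL.
Steady-state peak Cmax,ss = C₀·R ≈ 47.053 × 1.2475 ≈ 58.699 mcg/mL.
Steady-state trough Cmin,ss = Cmax,ss·f ≈ 58.699 × 0.1984 ≈ 11.646 mcg/mL.

11.6 mcg/mL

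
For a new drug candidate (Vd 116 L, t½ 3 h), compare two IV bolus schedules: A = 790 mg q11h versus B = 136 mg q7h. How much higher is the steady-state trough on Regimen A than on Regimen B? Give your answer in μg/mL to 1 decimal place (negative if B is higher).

0.3 μg/mL

Regimen A: f = (1/2)^(11/3) ≈ 0.0787; Cmin,ss = (790/116)·f/(1−f) ≈ 0.582 μg/mL.
Regimen B: f = (1/2)^(7/3) ≈ 0.1984; Cmin,ss = (136/116)·f/(1−f) ≈ 0.290 μg/mL.
Difference ≈ 0.582 − 0.290 ≈ 0.292 μg/mL.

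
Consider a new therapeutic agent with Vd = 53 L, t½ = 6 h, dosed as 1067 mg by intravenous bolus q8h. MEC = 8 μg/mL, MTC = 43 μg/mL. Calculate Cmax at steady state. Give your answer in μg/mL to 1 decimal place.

33.4 μg/mL

τ/t½ = 8/6 ≈ 1.3333, so fraction remaining f = (1/2)^(8/6) ≈ 0.3969.
At steady state, accumulation factor R = 1/(1 − e^(−kτ)) ≈ 1.6581.
Single-dose peak C₀ = D/Vd = 1067/53 ≈ 20.132 μg/mL.
Cmax,ss = C₀/(1 − f) ≈ 20.132/0.6031 ≈ 33.381 μg/mL.
Peak 33.4 μg/mL vs MTC 43 μg/mL: below toxic threshold.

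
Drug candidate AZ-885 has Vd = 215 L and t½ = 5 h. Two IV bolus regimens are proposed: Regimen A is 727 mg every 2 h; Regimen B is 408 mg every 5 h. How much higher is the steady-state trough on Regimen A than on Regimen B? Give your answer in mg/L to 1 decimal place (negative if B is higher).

8.7 mg/L

Regimen A: f = (1/2)^(2/5) ≈ 0.7579; Cmin,ss = (727/215)·f/(1−f) ≈ 10.586 mg/L.
Regimen B: f = (1/2)^(5/5) ≈ 0.5000; Cmin,ss = (408/215)·f/(1−f) ≈ 1.898 mg/L.
Difference ≈ 10.586 − 1.898 ≈ 8.688 mg/L.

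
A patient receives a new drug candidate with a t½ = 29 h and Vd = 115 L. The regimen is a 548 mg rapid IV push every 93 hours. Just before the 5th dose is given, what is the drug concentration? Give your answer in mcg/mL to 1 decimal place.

0.6 mcg/mL

f = (1/2)^(τ/t½) = (1/2)^(93/29) ≈ 0.1083.
C₀ = D/Vd = 548/115 ≈ 4.765 mcg/mL.
Before the 5th dose, 4 doses have been given. Superposition: Cmin = C₀·(f + f² + … + f^4).
≈ 4.765 × (0.1083 + 0.0117 + 0.0013 + 0.0001) ≈ 4.765 × 0.1214 ≈ 0.578 mcg/mL.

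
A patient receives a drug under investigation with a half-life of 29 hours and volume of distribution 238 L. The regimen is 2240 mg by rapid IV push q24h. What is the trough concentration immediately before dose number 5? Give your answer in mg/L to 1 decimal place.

10.9 mg/L

f = (1/2)^(τ/t½) = (1/2)^(24/29) ≈ 0.5635.
C₀ = D/Vd = 2240/238 ≈ 9.412 mg/L.
Before the 5th dose, 4 doses have been given. Superposition: Cmin = C₀·(f + f² + … + f^4).
≈ 9.412 × (0.5635 + 0.3175 + 0.1789 + 0.1008) ≈ 9.412 × 1.1607 ≈ 10.925 mg/L.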